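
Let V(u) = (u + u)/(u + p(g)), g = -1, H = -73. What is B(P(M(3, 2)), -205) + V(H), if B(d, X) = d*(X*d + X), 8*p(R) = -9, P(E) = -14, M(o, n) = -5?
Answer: -22123662/593 ≈ -37308.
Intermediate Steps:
p(R) = -9/8 (p(R) = (⅛)*(-9) = -9/8)
V(u) = 2*u/(-9/8 + u) (V(u) = (u + u)/(u - 9/8) = (2*u)/(-9/8 + u) = 2*u/(-9/8 + u))
B(d, X) = d*(X + X*d)
B(P(M(3, 2)), -205) + V(H) = -205*(-14)*(1 - 14) + 16*(-73)/(-9 + 8*(-73)) = -205*(-14)*(-13) + 16*(-73)/(-9 - 584) = -37310 + 16*(-73)/(-593) = -37310 + 16*(-73)*(-1/593) = -37310 + 1168/593 = -22123662/593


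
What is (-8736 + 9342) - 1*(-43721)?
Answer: 44327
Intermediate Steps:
(-8736 + 9342) - 1*(-43721) = 606 + 43721 = 44327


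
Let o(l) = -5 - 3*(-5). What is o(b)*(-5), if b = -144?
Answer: -50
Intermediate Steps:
o(l) = 10 (o(l) = -5 + 15 = 10)
o(b)*(-5) = 10*(-5) = -50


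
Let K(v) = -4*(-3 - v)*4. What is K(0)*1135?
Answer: 54480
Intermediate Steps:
K(v) = 48 + 16*v (K(v) = (12 + 4*v)*4 = 48 + 16*v)
K(0)*1135 = (48 + 16*0)*1135 = (48 + 0)*1135 = 48*1135 = 54480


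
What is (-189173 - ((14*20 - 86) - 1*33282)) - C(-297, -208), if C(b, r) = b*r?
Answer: -217861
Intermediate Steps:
(-189173 - ((14*20 - 86) - 1*33282)) - C(-297, -208) = (-189173 - ((14*20 - 86) - 1*33282)) - (-297)*(-208) = (-189173 - ((280 - 86) - 33282)) - 1*61776 = (-189173 - (194 - 33282)) - 61776 = (-189173 - 1*(-33088)) - 61776 = (-189173 + 33088) - 61776 = -156085 - 61776 = -217861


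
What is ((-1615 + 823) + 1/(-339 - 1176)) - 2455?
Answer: -4919206/1515 ≈ -3247.0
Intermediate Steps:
((-1615 + 823) + 1/(-339 - 1176)) - 2455 = (-792 + 1/(-1515)) - 2455 = (-792 - 1/1515) - 2455 = -1199881/1515 - 2455 = -4919206/1515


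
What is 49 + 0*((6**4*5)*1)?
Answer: 49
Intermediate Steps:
49 + 0*((6**4*5)*1) = 49 + 0*((1296*5)*1) = 49 + 0*(6480*1) = 49 + 0*6480 = 49 + 0 = 49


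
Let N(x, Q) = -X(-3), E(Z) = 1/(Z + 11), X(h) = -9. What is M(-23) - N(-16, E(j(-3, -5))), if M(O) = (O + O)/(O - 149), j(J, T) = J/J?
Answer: -751/86 ≈ -8.7326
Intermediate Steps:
j(J, T) = 1
E(Z) = 1/(11 + Z)
M(O) = 2*O/(-149 + O) (M(O) = (2*O)/(-149 + O) = 2*O/(-149 + O))
N(x, Q) = 9 (N(x, Q) = -1*(-9) = 9)
M(-23) - N(-16, E(j(-3, -5))) = 2*(-23)/(-149 - 23) - 1*9 = 2*(-23)/(-172) - 9 = 2*(-23)*(-1/172) - 9 = 23/86 - 9 = -751/86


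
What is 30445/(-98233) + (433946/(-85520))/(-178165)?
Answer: -231918907344291/748371941348200 ≈ -0.30990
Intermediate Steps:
30445/(-98233) + (433946/(-85520))/(-178165) = 30445*(-1/98233) + (433946*(-1/85520))*(-1/178165) = -30445/98233 - 216973/42760*(-1/178165) = -30445/98233 + 216973/7618335400 = -231918907344291/748371941348200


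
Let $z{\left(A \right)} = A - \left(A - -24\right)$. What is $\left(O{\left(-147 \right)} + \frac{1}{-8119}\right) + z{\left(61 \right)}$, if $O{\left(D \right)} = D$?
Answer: $- \frac{1388350}{8119} \approx -171.0$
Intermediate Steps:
$z{\left(A \right)} = -24$ ($z{\left(A \right)} = A - \left(A + 24\right) = A - \left(24 + A\right) = -24$)
$\left(O{\left(-147 \right)} + \frac{1}{-8119}\right) + z{\left(61 \right)} = \left(-147 + \frac{1}{-8119}\right) - 24 = \left(-147 - \frac{1}{8119}\right) - 24 = - \frac{1193494}{8119} - 24 = - \frac{1388350}{8119}$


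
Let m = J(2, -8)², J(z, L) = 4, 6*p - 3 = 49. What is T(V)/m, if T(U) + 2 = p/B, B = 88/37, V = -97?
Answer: 217/2112 ≈ 0.10275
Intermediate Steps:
p = 26/3 (p = ½ + (⅙)*49 = ½ + 49/6 = 26/3 ≈ 8.6667)
B = 88/37 (B = 88*(1/37) = 88/37 ≈ 2.3784)
T(U) = 217/132 (T(U) = -2 + 26/(3*(88/37)) = -2 + (26/3)*(37/88) = -2 + 481/132 = 217/132)
m = 16 (m = 4² = 16)
T(V)/m = (217/132)/16 = (217/132)*(1/16) = 217/2112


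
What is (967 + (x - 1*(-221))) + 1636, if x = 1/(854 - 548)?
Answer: 864145/306 ≈ 2824.0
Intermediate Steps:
x = 1/306 ≈ 0.0032680
(967 + (x - 1*(-221))) + 1636 = (967 + (1/306 - 1*(-221))) + 1636 = (967 + (1/306 + 221)) + 1636 = (967 + 67627/306) + 1636 = 363529/306 + 1636 = 864145/306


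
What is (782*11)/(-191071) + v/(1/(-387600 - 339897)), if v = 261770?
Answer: -36386966949966592/191071 ≈ -1.9044e+11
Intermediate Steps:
(782*11)/(-191071) + v/(1/(-387600 - 339897)) = (782*11)/(-191071) + 261770/(1/(-387600 - 339897)) = 8602*(-1/191071) + 261770/(1/(-727497)) = -8602/191071 + 261770/(-1/727497) = -8602/191071 + 261770*(-727497) = -8602/191071 - 190436889690 = -36386966949966592/191071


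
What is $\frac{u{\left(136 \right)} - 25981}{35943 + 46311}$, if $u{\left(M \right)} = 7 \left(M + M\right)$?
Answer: $- \frac{24077}{82254} \approx -0.29272$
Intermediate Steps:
$u{\left(M \right)} = 14 M$ ($u{\left(M \right)} = 7 \cdot 2 M = 14 M$)
$\frac{u{\left(136 \right)} - 25981}{35943 + 46311} = \frac{14 \cdot 136 - 25981}{35943 + 46311} = \frac{1904 - 25981}{82254} = \left(-24077\right) \frac{1}{82254} = - \frac{24077}{82254}$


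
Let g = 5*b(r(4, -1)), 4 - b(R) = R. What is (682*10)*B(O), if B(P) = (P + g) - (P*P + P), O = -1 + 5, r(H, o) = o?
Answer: 61380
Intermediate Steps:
b(R) = 4 - R
g = 25 (g = 5*(4 - 1*(-1)) = 5*(4 + 1) = 5*5 = 25)
O = 4
B(P) = 25 - P**2 (B(P) = (P + 25) - (P*P + P) = (25 + P) - (P**2 + P) = (25 + P) - (P + P**2) = (25 + P) + (-P - P**2) = 25 - P**2)
(682*10)*B(O) = (682*10)*(25 - 1*4**2) = 6820*(25 - 1*16) = 6820*(25 - 16) = 6820*9 = 61380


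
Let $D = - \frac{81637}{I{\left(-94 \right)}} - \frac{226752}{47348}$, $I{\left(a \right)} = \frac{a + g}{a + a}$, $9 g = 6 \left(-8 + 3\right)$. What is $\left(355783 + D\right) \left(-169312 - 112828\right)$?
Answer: $- \frac{48295248769844200}{864101} \approx -5.5891 \cdot 10^{10}$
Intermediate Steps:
$g = - \frac{10}{3}$ ($g = \frac{6 \left(-8 + 3\right)}{9} = \frac{6 \left(-5\right)}{9} = \frac{1}{9} \left(-30\right) = - \frac{10}{3} \approx -3.3333$)
$I{\left(a \right)} = \frac{- \frac{10}{3} + a}{2 a}$ ($I{\left(a \right)} = \frac{a - \frac{10}{3}}{a + a} = \frac{- \frac{10}{3} + a}{2 a}$)
$D = - \frac{136257679053}{864101}$ ($D = - \frac{81637}{\frac{1}{6} \frac{1}{-94} \left(-10 + 3 \left(-94\right)\right)} - \frac{226752}{47348} = - \frac{81637}{\frac{1}{6} \left(- \frac{1}{94}\right) \left(-10 - 282\right)} - \frac{56688}{11837} = - \frac{81637}{\frac{1}{6} \left(- \frac{1}{94}\right) \left(-292\right)} - \frac{56688}{11837} = - \frac{81637}{\frac{73}{141}} - \frac{56688}{11837} = \left(-81637\right) \frac{141}{73} - \frac{56688}{11837} = - \frac{11510817}{73} - \frac{56688}{11837} = - \frac{136257679053}{864101} \approx -1.5769 \cdot 10^{5}$)
$\left(355783 + D\right) \left(-169312 - 112828\right) = \left(355783 - \frac{136257679053}{864101}\right) \left(-169312 - 112828\right) = \frac{171174767030}{864101} \left(-282140\right) = - \frac{48295248769844200}{864101}$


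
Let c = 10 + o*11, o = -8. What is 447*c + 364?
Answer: -34502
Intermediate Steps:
c = -78 (c = 10 - 8*11 = 10 - 88 = -78)
447*c + 364 = 447*(-78) + 364 = -34866 + 364 = -34502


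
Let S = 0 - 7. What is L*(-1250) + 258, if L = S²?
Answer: -60992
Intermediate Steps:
S = -7
L = 49 (L = (-7)² = 49)
L*(-1250) + 258 = 49*(-1250) + 258 = -61250 + 258 = -60992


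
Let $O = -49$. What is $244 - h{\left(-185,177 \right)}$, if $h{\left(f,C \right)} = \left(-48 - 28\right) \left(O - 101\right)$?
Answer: $-11156$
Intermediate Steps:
$h{\left(f,C \right)} = 11400$ ($h{\left(f,C \right)} = \left(-48 - 28\right) \left(-49 - 101\right) = \left(-76\right) \left(-150\right) = 11400$)
$244 - h{\left(-185,177 \right)} = 244 - 11400 = -11156$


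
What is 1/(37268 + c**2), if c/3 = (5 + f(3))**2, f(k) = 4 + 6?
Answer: 1/492893 ≈ 2.0288e-6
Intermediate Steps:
f(k) = 10
c = 675 (c = 3*(5 + 10)**2 = 3*15**2 = 3*225 = 675)
1/(37268 + c**2) = 1/(37268 + 675**2) = 1/(37268 + 455625) = 1/492893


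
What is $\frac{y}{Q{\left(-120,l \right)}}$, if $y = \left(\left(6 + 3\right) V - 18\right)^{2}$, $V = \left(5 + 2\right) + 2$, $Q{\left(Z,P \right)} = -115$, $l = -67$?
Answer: $- \frac{3969}{115} \approx -34.513$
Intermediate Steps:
$V = 9$ ($V = 7 + 2 = 9$)
$y = 3969$ ($y = \left(\left(6 + 3\right) 9 - 18\right)^{2} = \left(9 \cdot 9 - 18\right)^{2} = \left(81 - 18\right)^{2} = 63^{2} = 3969$)
$\frac{y}{Q{\left(-120,l \right)}} = \frac{3969}{-115} = 3969 \left(- \frac{1}{115}\right) = - \frac{3969}{115}$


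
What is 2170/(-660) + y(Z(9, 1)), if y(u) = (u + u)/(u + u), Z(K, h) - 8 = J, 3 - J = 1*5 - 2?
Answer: -151/66 ≈ -2.2879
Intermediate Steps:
J = 0 (J = 3 - (1*5 - 2) = 3 - (5 - 2) = 3 - 1*3 = 3 - 3 = 0)
Z(K, h) = 8 (Z(K, h) = 8 + 0 = 8)
y(u) = 1 (y(u) = (2*u)/((2*u)) = (2*u)*(1/(2*u)) = 1)
2170/(-660) + y(Z(9, 1)) = 2170/(-660) + 1 = 2170*(-1/660) + 1 = -217/66 + 1 = -151/66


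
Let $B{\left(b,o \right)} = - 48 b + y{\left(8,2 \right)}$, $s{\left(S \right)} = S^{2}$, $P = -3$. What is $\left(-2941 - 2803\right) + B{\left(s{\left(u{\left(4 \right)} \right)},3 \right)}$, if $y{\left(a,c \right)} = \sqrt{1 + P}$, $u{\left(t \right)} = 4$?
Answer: $-6512 + i \sqrt{2} \approx -6512.0 + 1.4142 i$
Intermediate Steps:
$y{\left(a,c \right)} = i \sqrt{2}$ ($y{\left(a,c \right)} = \sqrt{1 - 3} = \sqrt{-2} = i \sqrt{2}$)
$B{\left(b,o \right)} = - 48 b + i \sqrt{2}$
$\left(-2941 - 2803\right) + B{\left(s{\left(u{\left(4 \right)} \right)},3 \right)} = \left(-2941 - 2803\right) + \left(- 48 \cdot 4^{2} + i \sqrt{2}\right) = -5744 + \left(\left(-48\right) 16 + i \sqrt{2}\right) = -5744 - \left(768 - i \sqrt{2}\right) = -6512 + i \sqrt{2}$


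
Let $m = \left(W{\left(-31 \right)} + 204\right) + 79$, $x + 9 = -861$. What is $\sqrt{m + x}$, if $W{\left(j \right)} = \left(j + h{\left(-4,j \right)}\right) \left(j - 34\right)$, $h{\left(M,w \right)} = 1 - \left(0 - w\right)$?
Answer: $\sqrt{3378} \approx 58.121$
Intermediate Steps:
$x = -870$ ($x = -9 - 861 = -870$)
$h{\left(M,w \right)} = 1 + w$ ($h{\left(M,w \right)} = 1 - - w = 1 + w$)
$W{\left(j \right)} = \left(1 + 2 j\right) \left(-34 + j\right)$ ($W{\left(j \right)} = \left(j + \left(1 + j\right)\right) \left(j - 34\right) = \left(1 + 2 j\right) \left(-34 + j\right)$)
$m = 4248$ ($m = \left(\left(-34 - -2077 + 2 \left(-31\right)^{2}\right) + 204\right) + 79 = \left(\left(-34 + 2077 + 2 \cdot 961\right) + 204\right) + 79 = \left(\left(-34 + 2077 + 1922\right) + 204\right) + 79 = \left(3965 + 204\right) + 79 = 4169 + 79 = 4248$)
$\sqrt{m + x} = \sqrt{4248 - 870} = \sqrt{3378}$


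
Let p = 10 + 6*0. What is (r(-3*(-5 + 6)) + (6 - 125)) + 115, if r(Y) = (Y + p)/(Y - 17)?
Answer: -87/20 ≈ -4.3500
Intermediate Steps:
p = 10 (p = 10 + 0 = 10)
r(Y) = (10 + Y)/(-17 + Y) (r(Y) = (Y + 10)/(Y - 17) = (10 + Y)/(-17 + Y))
(r(-3*(-5 + 6)) + (6 - 125)) + 115 = ((10 - 3*(-5 + 6))/(-17 - 3*(-5 + 6)) + (6 - 125)) + 115 = ((10 - 3*1)/(-17 - 3*1) - 119) + 115 = ((10 - 3)/(-17 - 3) - 119) + 115 = (7/(-20) - 119) + 115 = (-1/20*7 - 119) + 115 = (-7/20 - 119) + 115 = -2387/20 + 115 = -87/20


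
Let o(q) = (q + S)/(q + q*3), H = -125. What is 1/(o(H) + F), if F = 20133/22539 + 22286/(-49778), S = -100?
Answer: 3739821140/3349173913 ≈ 1.1166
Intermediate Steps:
o(q) = (-100 + q)/(4*q) (o(q) = (q - 100)/(q + q*3) = (-100 + q)/(q + 3*q) = (-100 + q)/((4*q)) = (-100 + q)*(1/(4*q)) = (-100 + q)/(4*q))
F = 83312720/186991057 (F = 20133*(1/22539) + 22286*(-1/49778) = 6711/7513 - 11143/24889 = 83312720/186991057 ≈ 0.44554)
1/(o(H) + F) = 1/((¼)*(-100 - 125)/(-125) + 83312720/186991057) = 1/((¼)*(-1/125)*(-225) + 83312720/186991057) = 1/(9/20 + 83312720/186991057) = 1/(3349173913/3739821140) = 3739821140/3349173913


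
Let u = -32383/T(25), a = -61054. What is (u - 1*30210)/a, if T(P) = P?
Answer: 112519/218050 ≈ 0.51602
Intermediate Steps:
u = -32383/25 ≈ -1295.3
(u - 1*30210)/a = (-32383/25 - 1*30210)/(-61054) = (-32383/25 - 30210)*(-1/61054) = -787633/25*(-1/61054) = 112519/218050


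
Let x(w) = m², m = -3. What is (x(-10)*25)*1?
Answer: 225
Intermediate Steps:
x(w) = 9 (x(w) = (-3)² = 9)
(x(-10)*25)*1 = (9*25)*1 = 225*1 = 225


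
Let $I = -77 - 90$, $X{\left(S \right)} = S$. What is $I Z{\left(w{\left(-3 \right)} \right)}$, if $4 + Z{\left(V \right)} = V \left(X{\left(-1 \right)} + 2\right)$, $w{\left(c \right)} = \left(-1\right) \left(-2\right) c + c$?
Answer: $2171$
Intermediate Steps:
$w{\left(c \right)} = 3 c$ ($w{\left(c \right)} = 2 c + c = 3 c$)
$I = -167$
$Z{\left(V \right)} = -4 + V$ ($Z{\left(V \right)} = -4 + V \left(-1 + 2\right) = -4 + V 1 = -4 + V$)
$I Z{\left(w{\left(-3 \right)} \right)} = - 167 \left(-4 + 3 \left(-3\right)\right) = - 167 \left(-4 - 9\right) = \left(-167\right) \left(-13\right) = 2171$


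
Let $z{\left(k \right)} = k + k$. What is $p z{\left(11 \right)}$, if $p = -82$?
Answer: $-1804$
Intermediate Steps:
$z{\left(k \right)} = 2 k$
$p z{\left(11 \right)} = - 82 \cdot 2 \cdot 11 = \left(-82\right) 22 = -1804$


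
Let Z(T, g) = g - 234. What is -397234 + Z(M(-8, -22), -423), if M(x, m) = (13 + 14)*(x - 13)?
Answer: -397891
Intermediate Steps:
M(x, m) = -351 + 27*x (M(x, m) = 27*(-13 + x) = -351 + 27*x)
Z(T, g) = -234 + g
-397234 + Z(M(-8, -22), -423) = -397234 + (-234 - 423) = -397234 - 657 = -397891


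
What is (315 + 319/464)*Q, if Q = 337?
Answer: 1702187/16 ≈ 1.0639e+5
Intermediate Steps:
(315 + 319/464)*Q = (315 + 319/464)*337 = (315 + 319*(1/464))*337 = (315 + 11/16)*337 = (5051/16)*337 = 1702187/16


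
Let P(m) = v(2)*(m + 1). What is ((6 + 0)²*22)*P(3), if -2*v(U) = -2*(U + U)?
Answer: 12672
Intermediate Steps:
v(U) = 2*U (v(U) = -(-1)*(U + U) = -(-1)*2*U = -(-2)*U = 2*U)
P(m) = 4 + 4*m (P(m) = (2*2)*(m + 1) = 4*(1 + m) = 4 + 4*m)
((6 + 0)²*22)*P(3) = ((6 + 0)²*22)*(4 + 4*3) = (6²*22)*(4 + 12) = (36*22)*16 = 792*16 = 12672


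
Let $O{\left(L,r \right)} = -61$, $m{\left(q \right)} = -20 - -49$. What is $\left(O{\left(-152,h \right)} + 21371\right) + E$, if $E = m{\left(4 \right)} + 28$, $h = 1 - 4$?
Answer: $21367$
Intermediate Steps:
$h = -3$ ($h = 1 - 4 = -3$)
$m{\left(q \right)} = 29$ ($m{\left(q \right)} = -20 + 49 = 29$)
$E = 57$ ($E = 29 + 28 = 57$)
$\left(O{\left(-152,h \right)} + 21371\right) + E = \left(-61 + 21371\right) + 57 = 21310 + 57 = 21367$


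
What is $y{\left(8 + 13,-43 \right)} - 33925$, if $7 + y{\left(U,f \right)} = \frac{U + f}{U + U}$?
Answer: $- \frac{712583}{21} \approx -33933.0$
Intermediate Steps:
$y{\left(U,f \right)} = -7 + \frac{U + f}{2 U}$ ($y{\left(U,f \right)} = -7 + \frac{U + f}{U + U} = -7 + \frac{U + f}{2 U}$)
$y{\left(8 + 13,-43 \right)} - 33925 = \frac{-43 - 13 \left(8 + 13\right)}{2 \left(8 + 13\right)} - 33925 = \frac{-43 - 273}{2 \cdot 21} - 33925 = \frac{1}{2} \cdot \frac{1}{21} \left(-43 - 273\right) - 33925 = \frac{1}{2} \cdot \frac{1}{21} \left(-316\right) - 33925 = - \frac{158}{21} - 33925 = - \frac{712583}{21}$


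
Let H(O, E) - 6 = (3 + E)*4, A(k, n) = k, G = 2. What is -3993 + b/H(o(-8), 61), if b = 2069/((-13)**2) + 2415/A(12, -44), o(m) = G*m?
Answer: -707063895/177112 ≈ -3992.2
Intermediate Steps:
o(m) = 2*m
H(O, E) = 18 + 4*E (H(O, E) = 6 + (3 + E)*4 = 6 + (12 + 4*E) = 18 + 4*E)
b = 144321/676 (b = 2069/((-13)**2) + 2415/12 = 2069/169 + 2415*(1/12) = 2069*(1/169) + 805/4 = 2069/169 + 805/4 = 144321/676 ≈ 213.49)
-3993 + b/H(o(-8), 61) = -3993 + 144321/(676*(18 + 4*61)) = -3993 + 144321/(676*(18 + 244)) = -3993 + (144321/676)/262 = -3993 + (144321/676)*(1/262) = -3993 + 144321/177112 = -707063895/177112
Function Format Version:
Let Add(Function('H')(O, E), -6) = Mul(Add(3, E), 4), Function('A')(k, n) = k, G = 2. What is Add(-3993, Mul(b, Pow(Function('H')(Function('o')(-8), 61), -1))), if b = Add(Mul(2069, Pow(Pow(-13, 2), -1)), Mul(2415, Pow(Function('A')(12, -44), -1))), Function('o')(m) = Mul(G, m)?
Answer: Rational(-707063895, 177112) ≈ -3992.2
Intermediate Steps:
Function('o')(m) = Mul(2, m)
Function('H')(O, E) = Add(18, Mul(4, E)) (Function('H')(O, E) = Add(6, Mul(Add(3, E), 4)) = Add(6, Add(12, Mul(4, E))) = Add(18, Mul(4, E)))
b = Rational(144321, 676) (b = Add(Mul(2069, Pow(Pow(-13, 2), -1)), Mul(2415, Pow(12, -1))) = Add(Mul(2069, Pow(169, -1)), Mul(2415, Rational(1, 12))) = Add(Mul(2069, Rational(1, 169)), Rational(805, 4)) = Add(Rational(2069, 169), Rational(805, 4)) = Rational(144321, 676) ≈ 213.49)
Add(-3993, Mul(b, Pow(Function('H')(Function('o')(-8), 61), -1))) = Add(-3993, Mul(Rational(144321, 676), Pow(Add(18, Mul(4, 61)), -1))) = Add(-3993, Mul(Rational(144321, 676), Pow(Add(18, 244), -1))) = Add(-3993, Mul(Rational(144321, 676), Pow(262, -1))) = Add(-3993, Mul(Rational(144321, 676), Rational(1, 262))) = Add(-3993, Rational(144321, 177112)) = Rational(-707063895, 177112)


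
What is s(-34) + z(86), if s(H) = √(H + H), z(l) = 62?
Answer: 62 + 2*I*√17 ≈ 62.0 + 8.2462*I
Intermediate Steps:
s(H) = √2*√H (s(H) = √(2*H) = √2*√H)
s(-34) + z(86) = √2*√(-34) + 62 = √2*(I*√34) + 62 = 2*I*√17 + 62 = 62 + 2*I*√17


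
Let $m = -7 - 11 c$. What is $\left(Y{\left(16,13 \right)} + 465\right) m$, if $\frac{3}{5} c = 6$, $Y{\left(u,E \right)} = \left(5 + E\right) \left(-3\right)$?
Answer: $-48087$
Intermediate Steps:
$Y{\left(u,E \right)} = -15 - 3 E$
$c = 10$ ($c = \frac{5}{3} \cdot 6 = 10$)
$m = -117$ ($m = -7 - 110 = -117$)
$\left(Y{\left(16,13 \right)} + 465\right) m = \left(\left(-15 - 39\right) + 465\right) \left(-117\right) = \left(-54 + 465\right) \left(-117\right) = 411 \left(-117\right) = -48087$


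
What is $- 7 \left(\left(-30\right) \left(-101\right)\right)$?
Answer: $-21210$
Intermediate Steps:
$- 7 \left(\left(-30\right) \left(-101\right)\right) = \left(-7\right) 3030 = -21210$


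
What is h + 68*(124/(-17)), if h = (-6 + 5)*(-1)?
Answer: -495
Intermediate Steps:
h = 1 (h = -1*(-1) = 1)
h + 68*(124/(-17)) = 1 + 68*(124/(-17)) = 1 + 68*(124*(-1/17)) = 1 + 68*(-124/17) = 1 - 496 = -495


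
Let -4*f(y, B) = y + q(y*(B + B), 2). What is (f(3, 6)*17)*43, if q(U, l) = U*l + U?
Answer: -81141/4 ≈ -20285.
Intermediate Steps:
q(U, l) = U + U*l
f(y, B) = -y/4 - 3*B*y/2 (f(y, B) = -(y + (y*(B + B))*(1 + 2))/4 = -(y + (y*(2*B))*3)/4 = -(y + (2*B*y)*3)/4 = -(y + 6*B*y)/4 = -y/4 - 3*B*y/2)
(f(3, 6)*17)*43 = (((¼)*3*(-1 - 6*6))*17)*43 = (((¼)*3*(-1 - 36))*17)*43 = (((¼)*3*(-37))*17)*43 = -111/4*17*43 = -1887/4*43 = -81141/4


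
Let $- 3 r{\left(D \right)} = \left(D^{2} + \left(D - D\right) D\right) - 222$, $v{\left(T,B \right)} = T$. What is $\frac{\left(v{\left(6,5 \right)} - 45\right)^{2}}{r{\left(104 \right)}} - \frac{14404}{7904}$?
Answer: $- \frac{1814057}{805144} \approx -2.2531$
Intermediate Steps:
$r{\left(D \right)} = 74 - \frac{D^{2}}{3}$ ($r{\left(D \right)} = - \frac{\left(D^{2} + \left(D - D\right) D\right) - 222}{3} = - \frac{\left(D^{2} + 0 D\right) - 222}{3} = - \frac{\left(D^{2} + 0\right) - 222}{3} = - \frac{D^{2} - 222}{3} = - \frac{-222 + D^{2}}{3} = 74 - \frac{D^{2}}{3}$)
$\frac{\left(v{\left(6,5 \right)} - 45\right)^{2}}{r{\left(104 \right)}} - \frac{14404}{7904} = \frac{\left(6 - 45\right)^{2}}{74 - \frac{104^{2}}{3}} - \frac{14404}{7904} = \frac{\left(-39\right)^{2}}{74 - \frac{10816}{3}} - \frac{277}{152} = \frac{1521}{74 - \frac{10816}{3}} - \frac{277}{152} = \frac{1521}{- \frac{10594}{3}} - \frac{277}{152} = 1521 \left(- \frac{3}{10594}\right) - \frac{277}{152} = - \frac{4563}{10594} - \frac{277}{152} = - \frac{1814057}{805144}$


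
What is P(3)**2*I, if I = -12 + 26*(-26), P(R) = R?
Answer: -6192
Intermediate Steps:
I = -688 (I = -12 - 676 = -688)
P(3)**2*I = 3**2*(-688) = 9*(-688) = -6192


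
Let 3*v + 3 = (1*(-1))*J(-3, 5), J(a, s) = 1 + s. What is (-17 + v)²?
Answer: 400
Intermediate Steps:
v = -3 (v = -1 + ((1*(-1))*(1 + 5))/3 = -1 + (-1*6)/3 = -1 + (⅓)*(-6) = -1 - 2 = -3)
(-17 + v)² = (-17 - 3)² = (-20)² = 400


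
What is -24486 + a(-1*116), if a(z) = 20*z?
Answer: -26806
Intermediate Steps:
-24486 + a(-1*116) = -24486 + 20*(-1*116) = -24486 + 20*(-116) = -24486 - 2320 = -26806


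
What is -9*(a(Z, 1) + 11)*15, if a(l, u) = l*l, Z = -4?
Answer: -3645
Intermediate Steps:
a(l, u) = l²
-9*(a(Z, 1) + 11)*15 = -9*((-4)² + 11)*15 = -9*(16 + 11)*15 = -9*27*15 = -243*15 = -3645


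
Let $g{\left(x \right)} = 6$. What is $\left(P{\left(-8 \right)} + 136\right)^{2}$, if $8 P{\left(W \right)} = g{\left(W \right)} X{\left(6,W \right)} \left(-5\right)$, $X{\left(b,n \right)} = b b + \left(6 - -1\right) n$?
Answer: $44521$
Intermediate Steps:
$X{\left(b,n \right)} = b^{2} + 7 n$ ($X{\left(b,n \right)} = b^{2} + \left(6 + 1\right) n = b^{2} + 7 n$)
$P{\left(W \right)} = -135 - \frac{105 W}{4}$ ($P{\left(W \right)} = \frac{6 \left(6^{2} + 7 W\right) \left(-5\right)}{8} = \frac{6 \left(36 + 7 W\right) \left(-5\right)}{8} = \frac{\left(216 + 42 W\right) \left(-5\right)}{8} = \frac{-1080 - 210 W}{8} = -135 - \frac{105 W}{4}$)
$\left(P{\left(-8 \right)} + 136\right)^{2} = \left(\left(-135 - -210\right) + 136\right)^{2} = \left(\left(-135 + 210\right) + 136\right)^{2} = \left(75 + 136\right)^{2} = 211^{2} = 44521$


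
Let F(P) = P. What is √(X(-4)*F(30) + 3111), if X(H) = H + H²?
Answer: √3471 ≈ 58.915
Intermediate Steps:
√(X(-4)*F(30) + 3111) = √(-4*(1 - 4)*30 + 3111) = √(-4*(-3)*30 + 3111) = √(12*30 + 3111) = √(360 + 3111) = √3471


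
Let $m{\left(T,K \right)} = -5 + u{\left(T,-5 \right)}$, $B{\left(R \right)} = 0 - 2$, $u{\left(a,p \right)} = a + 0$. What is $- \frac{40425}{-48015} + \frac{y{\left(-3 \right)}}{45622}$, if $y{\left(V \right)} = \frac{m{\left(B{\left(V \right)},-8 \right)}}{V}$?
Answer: $\frac{3726023}{4425334} \approx 0.84198$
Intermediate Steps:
$u{\left(a,p \right)} = a$
$B{\left(R \right)} = -2$
$m{\left(T,K \right)} = -5 + T$
$y{\left(V \right)} = - \frac{7}{V}$ ($y{\left(V \right)} = \frac{-5 - 2}{V} = - \frac{7}{V}$)
$- \frac{40425}{-48015} + \frac{y{\left(-3 \right)}}{45622} = - \frac{40425}{-48015} + \frac{\left(-7\right) \frac{1}{-3}}{45622} = \left(-40425\right) \left(- \frac{1}{48015}\right) + \left(-7\right) \left(- \frac{1}{3}\right) \frac{1}{45622} = \frac{245}{291} + \frac{7}{3} \cdot \frac{1}{45622} = \frac{245}{291} + \frac{7}{136866} = \frac{3726023}{4425334}$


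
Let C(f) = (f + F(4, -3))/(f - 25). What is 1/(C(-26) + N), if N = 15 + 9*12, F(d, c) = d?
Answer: 51/6295 ≈ 0.0081017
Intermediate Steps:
C(f) = (4 + f)/(-25 + f) (C(f) = (f + 4)/(f - 25) = (4 + f)/(-25 + f))
N = 123 (N = 15 + 108 = 123)
1/(C(-26) + N) = 1/((4 - 26)/(-25 - 26) + 123) = 1/(-22/(-51) + 123) = 1/(-1/51*(-22) + 123) = 1/(22/51 + 123) = 1/(6295/51) = 51/6295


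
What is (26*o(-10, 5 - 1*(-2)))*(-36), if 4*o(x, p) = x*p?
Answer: 16380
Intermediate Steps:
o(x, p) = p*x/4 (o(x, p) = (x*p)/4 = (p*x)/4 = p*x/4)
(26*o(-10, 5 - 1*(-2)))*(-36) = (26*((1/4)*(5 - 1*(-2))*(-10)))*(-36) = (26*((1/4)*(5 + 2)*(-10)))*(-36) = (26*((1/4)*7*(-10)))*(-36) = (26*(-35/2))*(-36) = -455*(-36) = 16380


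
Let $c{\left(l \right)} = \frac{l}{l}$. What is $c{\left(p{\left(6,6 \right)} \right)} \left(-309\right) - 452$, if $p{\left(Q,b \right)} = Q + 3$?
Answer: $-761$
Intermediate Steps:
$p{\left(Q,b \right)} = 3 + Q$
$c{\left(l \right)} = 1$
$c{\left(p{\left(6,6 \right)} \right)} \left(-309\right) - 452 = 1 \left(-309\right) - 452 = -309 - 452 = -761$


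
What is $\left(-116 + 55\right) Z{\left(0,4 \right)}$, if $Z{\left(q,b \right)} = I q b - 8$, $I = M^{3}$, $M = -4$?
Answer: $488$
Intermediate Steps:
$I = -64$ ($I = \left(-4\right)^{3} = -64$)
$Z{\left(q,b \right)} = -8 - 64 b q$ ($Z{\left(q,b \right)} = - 64 q b - 8 = - 64 b q - 8 = -8 - 64 b q$)
$\left(-116 + 55\right) Z{\left(0,4 \right)} = \left(-116 + 55\right) \left(-8 - 256 \cdot 0\right) = - 61 \left(-8 + 0\right) = \left(-61\right) \left(-8\right) = 488$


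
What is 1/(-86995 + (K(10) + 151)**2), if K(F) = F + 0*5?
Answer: -1/61074 ≈ -1.6374e-5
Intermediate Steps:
K(F) = F (K(F) = F + 0 = F)
1/(-86995 + (K(10) + 151)**2) = 1/(-86995 + (10 + 151)**2) = 1/(-86995 + 161**2) = 1/(-86995 + 25921) = 1/(-61074) = -1/61074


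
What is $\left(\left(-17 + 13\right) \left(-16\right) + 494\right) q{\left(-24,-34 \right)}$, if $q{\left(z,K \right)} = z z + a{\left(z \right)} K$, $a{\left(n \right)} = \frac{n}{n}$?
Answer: $302436$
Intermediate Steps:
$a{\left(n \right)} = 1$
$q{\left(z,K \right)} = K + z^{2}$ ($q{\left(z,K \right)} = z z + 1 K = z^{2} + K = K + z^{2}$)
$\left(\left(-17 + 13\right) \left(-16\right) + 494\right) q{\left(-24,-34 \right)} = \left(\left(-17 + 13\right) \left(-16\right) + 494\right) \left(-34 + \left(-24\right)^{2}\right) = \left(\left(-4\right) \left(-16\right) + 494\right) \left(-34 + 576\right) = \left(64 + 494\right) 542 = 558 \cdot 542 = 302436$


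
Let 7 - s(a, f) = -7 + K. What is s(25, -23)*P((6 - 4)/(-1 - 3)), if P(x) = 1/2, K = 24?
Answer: -5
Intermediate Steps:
s(a, f) = -10 (s(a, f) = 7 - (-7 + 24) = 7 - 1*17 = 7 - 17 = -10)
P(x) = 1/2
s(25, -23)*P((6 - 4)/(-1 - 3)) = -10*1/2 = -5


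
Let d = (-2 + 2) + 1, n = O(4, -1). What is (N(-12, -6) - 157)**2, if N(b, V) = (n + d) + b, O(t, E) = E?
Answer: 28561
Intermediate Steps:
n = -1
d = 1 (d = 0 + 1 = 1)
N(b, V) = b (N(b, V) = (-1 + 1) + b = 0 + b = b)
(N(-12, -6) - 157)**2 = (-12 - 157)**2 = (-169)**2 = 28561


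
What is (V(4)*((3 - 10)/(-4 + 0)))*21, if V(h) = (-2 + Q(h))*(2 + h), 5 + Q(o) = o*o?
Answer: 3969/2 ≈ 1984.5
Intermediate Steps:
Q(o) = -5 + o² (Q(o) = -5 + o*o = -5 + o²)
V(h) = (-7 + h²)*(2 + h) (V(h) = (-2 + (-5 + h²))*(2 + h) = (-7 + h²)*(2 + h))
(V(4)*((3 - 10)/(-4 + 0)))*21 = ((-14 + 4³ - 7*4 + 2*4²)*((3 - 10)/(-4 + 0)))*21 = ((-14 + 64 - 28 + 2*16)*(-7/(-4)))*21 = ((-14 + 64 - 28 + 32)*(-7*(-¼)))*21 = (54*(7/4))*21 = (189/2)*21 = 3969/2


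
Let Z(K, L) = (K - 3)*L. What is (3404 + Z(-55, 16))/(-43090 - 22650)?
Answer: -619/16435 ≈ -0.037664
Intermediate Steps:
Z(K, L) = L*(-3 + K) (Z(K, L) = (-3 + K)*L = L*(-3 + K))
(3404 + Z(-55, 16))/(-43090 - 22650) = (3404 + 16*(-3 - 55))/(-43090 - 22650) = (3404 + 16*(-58))/(-65740) = (3404 - 928)*(-1/65740) = 2476*(-1/65740) = -619/16435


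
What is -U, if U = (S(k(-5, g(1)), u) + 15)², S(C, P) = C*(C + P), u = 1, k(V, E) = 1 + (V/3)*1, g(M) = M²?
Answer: -17689/81 ≈ -218.38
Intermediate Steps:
k(V, E) = 1 + V/3 (k(V, E) = 1 + (V*(⅓))*1 = 1 + (V/3)*1 = 1 + V/3)
U = 17689/81 (U = ((1 + (⅓)*(-5))*((1 + (⅓)*(-5)) + 1) + 15)² = ((1 - 5/3)*((1 - 5/3) + 1) + 15)² = (-2*(-⅔ + 1)/3 + 15)² = (-⅔*⅓ + 15)² = (-2/9 + 15)² = (133/9)² = 17689/81 ≈ 218.38)
-U = -1*17689/81 = -17689/81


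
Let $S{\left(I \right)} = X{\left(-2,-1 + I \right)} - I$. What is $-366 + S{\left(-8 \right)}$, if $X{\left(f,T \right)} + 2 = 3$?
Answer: $-357$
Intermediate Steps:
$X{\left(f,T \right)} = 1$ ($X{\left(f,T \right)} = -2 + 3 = 1$)
$S{\left(I \right)} = 1 - I$
$-366 + S{\left(-8 \right)} = -366 + \left(1 - -8\right) = -366 + \left(1 + 8\right) = -366 + 9 = -357$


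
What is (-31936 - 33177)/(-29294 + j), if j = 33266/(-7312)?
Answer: 238053128/107115497 ≈ 2.2224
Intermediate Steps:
j = -16633/3656 (j = 33266*(-1/7312) = -16633/3656 ≈ -4.5495)
(-31936 - 33177)/(-29294 + j) = (-31936 - 33177)/(-29294 - 16633/3656) = -65113/(-107115497/3656) = -65113*(-3656/107115497) = 238053128/107115497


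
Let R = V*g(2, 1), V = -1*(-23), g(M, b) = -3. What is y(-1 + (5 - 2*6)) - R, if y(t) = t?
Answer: 61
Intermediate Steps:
V = 23
R = -69 (R = 23*(-3) = -69)
y(-1 + (5 - 2*6)) - R = (-1 + (5 - 2*6)) - 1*(-69) = (-1 + (5 - 12)) + 69 = (-1 - 7) + 69 = -8 + 69 = 61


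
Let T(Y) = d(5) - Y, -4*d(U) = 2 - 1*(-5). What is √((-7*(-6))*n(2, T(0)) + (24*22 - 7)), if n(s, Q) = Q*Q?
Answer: √10394/4 ≈ 25.488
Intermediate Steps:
d(U) = -7/4 (d(U) = -(2 - 1*(-5))/4 = -(2 + 5)/4 = -¼*7 = -7/4)
T(Y) = -7/4 - Y
n(s, Q) = Q²
√((-7*(-6))*n(2, T(0)) + (24*22 - 7)) = √((-7*(-6))*(-7/4 - 1*0)² + (24*22 - 7)) = √(42*(-7/4 + 0)² + (528 - 7)) = √(42*(-7/4)² + 521) = √(42*(49/16) + 521) = √(1029/8 + 521) = √(5197/8) = √10394/4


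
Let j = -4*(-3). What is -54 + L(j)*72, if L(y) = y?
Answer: 810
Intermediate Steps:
j = 12
-54 + L(j)*72 = -54 + 12*72 = -54 + 864 = 810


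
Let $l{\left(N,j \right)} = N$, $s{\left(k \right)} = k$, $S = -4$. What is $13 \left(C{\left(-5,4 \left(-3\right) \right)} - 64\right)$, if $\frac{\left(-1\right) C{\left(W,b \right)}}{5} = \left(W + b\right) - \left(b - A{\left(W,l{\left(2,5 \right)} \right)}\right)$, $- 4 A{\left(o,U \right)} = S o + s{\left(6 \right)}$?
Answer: $- \frac{169}{2} \approx -84.5$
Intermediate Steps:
$A{\left(o,U \right)} = - \frac{3}{2} + o$ ($A{\left(o,U \right)} = - \frac{- 4 o + 6}{4} = - \frac{6 - 4 o}{4} = - \frac{3}{2} + o$)
$C{\left(W,b \right)} = \frac{15}{2} - 10 W$ ($C{\left(W,b \right)} = - 5 \left(\left(W + b\right) - \left(\frac{3}{2} + b - W\right)\right) = - 5 \left(- \frac{3}{2} + 2 W\right) = \frac{15}{2} - 10 W$)
$13 \left(C{\left(-5,4 \left(-3\right) \right)} - 64\right) = 13 \left(\left(\frac{15}{2} - -50\right) - 64\right) = 13 \left(\left(\frac{15}{2} + 50\right) - 64\right) = 13 \left(\frac{115}{2} - 64\right) = 13 \left(- \frac{13}{2}\right) = - \frac{169}{2}$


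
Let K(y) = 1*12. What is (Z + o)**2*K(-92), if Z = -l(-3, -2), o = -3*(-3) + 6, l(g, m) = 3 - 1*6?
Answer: 3888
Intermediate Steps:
l(g, m) = -3 (l(g, m) = 3 - 6 = -3)
K(y) = 12
o = 15 (o = 9 + 6 = 15)
Z = 3 (Z = -1*(-3) = 3)
(Z + o)**2*K(-92) = (3 + 15)**2*12 = 18**2*12 = 324*12 = 3888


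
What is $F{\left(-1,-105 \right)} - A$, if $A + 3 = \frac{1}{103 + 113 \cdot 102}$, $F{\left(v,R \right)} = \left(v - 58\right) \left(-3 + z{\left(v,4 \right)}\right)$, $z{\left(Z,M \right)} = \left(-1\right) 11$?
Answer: $\frac{9640440}{11629} \approx 829.0$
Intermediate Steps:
$z{\left(Z,M \right)} = -11$
$F{\left(v,R \right)} = 812 - 14 v$ ($F{\left(v,R \right)} = \left(v - 58\right) \left(-3 - 11\right) = \left(-58 + v\right) \left(-14\right) = 812 - 14 v$)
$A = - \frac{34886}{11629}$ ($A = -3 + \frac{1}{103 + 113 \cdot 102} = -3 + \frac{1}{103 + 11526} = -3 + \frac{1}{11629} = - \frac{34886}{11629} \approx -2.9999$)
$F{\left(-1,-105 \right)} - A = \left(812 - -14\right) - - \frac{34886}{11629} = \left(812 + 14\right) + \frac{34886}{11629} = 826 + \frac{34886}{11629} = \frac{9640440}{11629}$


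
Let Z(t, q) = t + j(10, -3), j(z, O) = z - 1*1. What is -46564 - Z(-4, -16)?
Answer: -46569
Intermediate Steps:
j(z, O) = -1 + z (j(z, O) = z - 1 = -1 + z)
Z(t, q) = 9 + t (Z(t, q) = t + (-1 + 10) = t + 9 = 9 + t)
-46564 - Z(-4, -16) = -46564 - (9 - 4) = -46564 - 1*5 = -46564 - 5 = -46569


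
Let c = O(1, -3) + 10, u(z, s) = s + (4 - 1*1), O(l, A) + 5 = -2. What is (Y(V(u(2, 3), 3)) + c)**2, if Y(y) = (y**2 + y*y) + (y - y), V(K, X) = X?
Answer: 441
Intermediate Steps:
O(l, A) = -7 (O(l, A) = -5 - 2 = -7)
u(z, s) = 3 + s (u(z, s) = s + (4 - 1) = s + 3 = 3 + s)
c = 3 (c = -7 + 10 = 3)
Y(y) = 2*y**2 (Y(y) = (y**2 + y**2) + 0 = 2*y**2 + 0 = 2*y**2)
(Y(V(u(2, 3), 3)) + c)**2 = (2*3**2 + 3)**2 = (2*9 + 3)**2 = (18 + 3)**2 = 21**2 = 441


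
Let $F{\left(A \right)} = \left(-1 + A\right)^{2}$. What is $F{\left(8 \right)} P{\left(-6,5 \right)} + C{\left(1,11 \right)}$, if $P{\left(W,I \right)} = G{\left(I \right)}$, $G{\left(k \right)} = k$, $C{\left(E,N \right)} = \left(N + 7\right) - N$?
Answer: $252$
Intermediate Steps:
$C{\left(E,N \right)} = 7$ ($C{\left(E,N \right)} = \left(7 + N\right) - N = 7$)
$P{\left(W,I \right)} = I$
$F{\left(8 \right)} P{\left(-6,5 \right)} + C{\left(1,11 \right)} = \left(-1 + 8\right)^{2} \cdot 5 + 7 = 7^{2} \cdot 5 + 7 = 49 \cdot 5 + 7 = 245 + 7 = 252$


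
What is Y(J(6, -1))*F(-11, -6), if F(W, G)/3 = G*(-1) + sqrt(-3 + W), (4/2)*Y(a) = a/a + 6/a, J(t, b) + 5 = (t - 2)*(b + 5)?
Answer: 153/11 + 51*I*sqrt(14)/22 ≈ 13.909 + 8.6738*I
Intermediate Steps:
J(t, b) = -5 + (-2 + t)*(5 + b) (J(t, b) = -5 + (t - 2)*(b + 5) = -5 + (-2 + t)*(5 + b))
Y(a) = 1/2 + 3/a (Y(a) = (a/a + 6/a)/2 = (1 + 6/a)/2 = 1/2 + 3/a)
F(W, G) = -3*G + 3*sqrt(-3 + W) (F(W, G) = 3*(G*(-1) + sqrt(-3 + W)) = 3*(-G + sqrt(-3 + W)) = 3*(sqrt(-3 + W) - G) = -3*G + 3*sqrt(-3 + W))
Y(J(6, -1))*F(-11, -6) = ((6 + (-15 - 2*(-1) + 5*6 - 1*6))/(2*(-15 - 2*(-1) + 5*6 - 1*6)))*(-3*(-6) + 3*sqrt(-3 - 11)) = ((6 + (-15 + 2 + 30 - 6))/(2*(-15 + 2 + 30 - 6)))*(18 + 3*sqrt(-14)) = ((1/2)*(6 + 11)/11)*(18 + 3*(I*sqrt(14))) = ((1/2)*(1/11)*17)*(18 + 3*I*sqrt(14)) = 17*(18 + 3*I*sqrt(14))/22 = 153/11 + 51*I*sqrt(14)/22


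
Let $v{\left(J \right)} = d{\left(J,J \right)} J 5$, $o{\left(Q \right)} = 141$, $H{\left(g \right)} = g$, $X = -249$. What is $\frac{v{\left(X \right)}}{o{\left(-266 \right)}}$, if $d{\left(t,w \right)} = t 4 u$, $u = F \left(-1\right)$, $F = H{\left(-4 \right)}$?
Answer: $\frac{1653360}{47} \approx 35178.0$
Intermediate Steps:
$F = -4$
$u = 4$ ($u = \left(-4\right) \left(-1\right) = 4$)
$d{\left(t,w \right)} = 16 t$ ($d{\left(t,w \right)} = t 4 \cdot 4 = 4 t 4 = 16 t$)
$v{\left(J \right)} = 80 J^{2}$ ($v{\left(J \right)} = 16 J J 5 = 16 J^{2} \cdot 5 = 80 J^{2}$)
$\frac{v{\left(X \right)}}{o{\left(-266 \right)}} = \frac{80 \left(-249\right)^{2}}{141} = 80 \cdot 62001 \cdot \frac{1}{141} = 4960080 \cdot \frac{1}{141} = \frac{1653360}{47}$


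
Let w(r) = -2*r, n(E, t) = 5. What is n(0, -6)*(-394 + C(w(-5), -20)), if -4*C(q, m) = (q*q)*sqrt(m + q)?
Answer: -1970 - 125*I*sqrt(10) ≈ -1970.0 - 395.28*I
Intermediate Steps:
C(q, m) = -q**2*sqrt(m + q)/4 (C(q, m) = -q*q*sqrt(m + q)/4 = -q**2*sqrt(m + q)/4)
n(0, -6)*(-394 + C(w(-5), -20)) = 5*(-394 - (-2*(-5))**2*sqrt(-20 - 2*(-5))/4) = 5*(-394 - 1/4*10**2*sqrt(-20 + 10)) = 5*(-394 - 1/4*100*sqrt(-10)) = 5*(-394 - 1/4*100*I*sqrt(10)) = 5*(-394 - 25*I*sqrt(10)) = -1970 - 125*I*sqrt(10)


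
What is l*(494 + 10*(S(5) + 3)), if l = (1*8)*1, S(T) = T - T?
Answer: 4192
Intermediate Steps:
S(T) = 0
l = 8 (l = 8*1 = 8)
l*(494 + 10*(S(5) + 3)) = 8*(494 + 10*(0 + 3)) = 8*(494 + 10*3) = 8*(494 + 30) = 8*524 = 4192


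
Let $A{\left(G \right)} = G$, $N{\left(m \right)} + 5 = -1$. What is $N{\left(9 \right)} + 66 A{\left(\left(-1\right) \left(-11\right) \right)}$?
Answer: $720$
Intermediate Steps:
$N{\left(m \right)} = -6$ ($N{\left(m \right)} = -5 - 1 = -6$)
$N{\left(9 \right)} + 66 A{\left(\left(-1\right) \left(-11\right) \right)} = -6 + 66 \left(\left(-1\right) \left(-11\right)\right) = -6 + 66 \cdot 11 = -6 + 726 = 720$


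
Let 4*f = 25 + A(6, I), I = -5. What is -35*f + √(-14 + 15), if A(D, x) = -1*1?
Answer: -209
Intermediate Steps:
A(D, x) = -1
f = 6 (f = (25 - 1)/4 = (¼)*24 = 6)
-35*f + √(-14 + 15) = -35*6 + √(-14 + 15) = -210 + √1 = -210 + 1 = -209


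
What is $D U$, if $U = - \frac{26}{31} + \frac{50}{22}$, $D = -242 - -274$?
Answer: $\frac{15648}{341} \approx 45.889$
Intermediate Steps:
$D = 32$ ($D = -242 + 274 = 32$)
$U = \frac{489}{341}$ ($U = \left(-26\right) \frac{1}{31} + 50 \cdot \frac{1}{22} = - \frac{26}{31} + \frac{25}{11} = \frac{489}{341} \approx 1.434$)
$D U = 32 \cdot \frac{489}{341} = \frac{15648}{341}$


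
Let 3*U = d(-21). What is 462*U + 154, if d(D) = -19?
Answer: -2772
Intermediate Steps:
U = -19/3 (U = (⅓)*(-19) = -19/3 ≈ -6.3333)
462*U + 154 = 462*(-19/3) + 154 = -2926 + 154 = -2772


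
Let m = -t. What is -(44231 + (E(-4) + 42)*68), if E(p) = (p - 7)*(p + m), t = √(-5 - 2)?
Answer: -50079 - 748*I*√7 ≈ -50079.0 - 1979.0*I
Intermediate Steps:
t = I*√7 (t = √(-7) = I*√7 ≈ 2.6458*I)
m = -I*√7 ≈ -2.6458*I
E(p) = (-7 + p)*(p - I*√7) (E(p) = (p - 7)*(p - I*√7) = (-7 + p)*(p - I*√7))
-(44231 + (E(-4) + 42)*68) = -(44231 + (((-4)² - 7*(-4) + 7*I*√7 - 1*I*(-4)*√7) + 42)*68) = -(44231 + ((16 + 28 + 7*I*√7 + 4*I*√7) + 42)*68) = -(44231 + ((44 + 11*I*√7) + 42)*68) = -(44231 + (86 + 11*I*√7)*68) = -(44231 + (5848 + 748*I*√7)) = -(50079 + 748*I*√7) = -50079 - 748*I*√7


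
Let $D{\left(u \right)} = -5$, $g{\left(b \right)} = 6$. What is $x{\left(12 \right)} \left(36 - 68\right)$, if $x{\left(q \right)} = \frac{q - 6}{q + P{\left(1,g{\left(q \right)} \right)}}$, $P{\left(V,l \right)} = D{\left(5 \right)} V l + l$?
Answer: $16$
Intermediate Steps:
$P{\left(V,l \right)} = l - 5 V l$ ($P{\left(V,l \right)} = - 5 V l + l = l - 5 V l$)
$x{\left(q \right)} = \frac{-6 + q}{-24 + q}$ ($x{\left(q \right)} = \frac{q - 6}{q + 6 \left(1 - 5\right)} = \frac{-6 + q}{q + 6 \left(1 - 5\right)} = \frac{-6 + q}{q + 6 \left(-4\right)} = \frac{-6 + q}{q - 24} = \frac{-6 + q}{-24 + q}$)
$x{\left(12 \right)} \left(36 - 68\right) = \frac{-6 + 12}{-24 + 12} \left(36 - 68\right) = \frac{1}{-12} \cdot 6 \left(-32\right) = \left(- \frac{1}{12}\right) 6 \left(-32\right) = \left(- \frac{1}{2}\right) \left(-32\right) = 16$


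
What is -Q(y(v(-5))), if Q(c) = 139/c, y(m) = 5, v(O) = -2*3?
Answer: -139/5 ≈ -27.800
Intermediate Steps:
v(O) = -6
-Q(y(v(-5))) = -139/5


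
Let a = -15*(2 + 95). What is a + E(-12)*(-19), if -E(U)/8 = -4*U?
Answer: 5841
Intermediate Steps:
E(U) = 32*U (E(U) = -(-32)*U = 32*U)
a = -1455 (a = -15*97 = -1455)
a + E(-12)*(-19) = -1455 + (32*(-12))*(-19) = -1455 - 384*(-19) = -1455 + 7296 = 5841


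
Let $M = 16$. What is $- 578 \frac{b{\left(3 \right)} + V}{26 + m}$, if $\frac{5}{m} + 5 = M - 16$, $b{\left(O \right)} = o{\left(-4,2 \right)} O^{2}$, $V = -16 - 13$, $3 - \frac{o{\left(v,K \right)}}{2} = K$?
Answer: $\frac{6358}{25} \approx 254.32$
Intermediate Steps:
$o{\left(v,K \right)} = 6 - 2 K$
$V = -29$
$b{\left(O \right)} = 2 O^{2}$ ($b{\left(O \right)} = \left(6 - 4\right) O^{2} = 2 O^{2}$)
$m = -1$ ($m = \frac{5}{-5 + \left(16 - 16\right)} = \frac{5}{-5 + 0} = \frac{5}{-5} = 5 \left(- \frac{1}{5}\right) = -1$)
$- 578 \frac{b{\left(3 \right)} + V}{26 + m} = - 578 \frac{2 \cdot 3^{2} - 29}{26 - 1} = - 578 \frac{2 \cdot 9 - 29}{25} = - 578 \left(18 - 29\right) \frac{1}{25} = - 578 \left(\left(-11\right) \frac{1}{25}\right) = \left(-578\right) \left(- \frac{11}{25}\right) = \frac{6358}{25}$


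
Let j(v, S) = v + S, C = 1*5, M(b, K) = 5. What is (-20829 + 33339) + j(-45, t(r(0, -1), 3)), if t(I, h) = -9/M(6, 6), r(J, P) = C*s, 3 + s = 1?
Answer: 62316/5 ≈ 12463.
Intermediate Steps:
s = -2 (s = -3 + 1 = -2)
C = 5
r(J, P) = -10 (r(J, P) = 5*(-2) = -10)
t(I, h) = -9/5
j(v, S) = S + v
(-20829 + 33339) + j(-45, t(r(0, -1), 3)) = (-20829 + 33339) + (-9/5 - 45) = 12510 - 234/5 = 62316/5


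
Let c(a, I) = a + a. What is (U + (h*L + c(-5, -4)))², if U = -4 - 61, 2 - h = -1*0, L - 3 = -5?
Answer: 6241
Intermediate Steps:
c(a, I) = 2*a
L = -2 (L = 3 - 5 = -2)
h = 2 (h = 2 - (-1)*0 = 2 - 1*0 = 2 + 0 = 2)
U = -65
(U + (h*L + c(-5, -4)))² = (-65 + (2*(-2) + 2*(-5)))² = (-65 + (-4 - 10))² = (-65 - 14)² = (-79)² = 6241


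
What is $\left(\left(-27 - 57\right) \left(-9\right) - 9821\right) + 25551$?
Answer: $16486$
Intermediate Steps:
$\left(\left(-27 - 57\right) \left(-9\right) - 9821\right) + 25551 = \left(\left(-84\right) \left(-9\right) - 9821\right) + 25551 = \left(756 - 9821\right) + 25551 = -9065 + 25551 = 16486$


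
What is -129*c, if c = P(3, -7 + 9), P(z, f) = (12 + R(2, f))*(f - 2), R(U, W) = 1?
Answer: 0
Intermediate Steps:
P(z, f) = -26 + 13*f (P(z, f) = (12 + 1)*(f - 2) = 13*(-2 + f) = -26 + 13*f)
c = 0 (c = -26 + 13*(-7 + 9) = -26 + 13*2 = -26 + 26 = 0)
-129*c = -129*0 = 0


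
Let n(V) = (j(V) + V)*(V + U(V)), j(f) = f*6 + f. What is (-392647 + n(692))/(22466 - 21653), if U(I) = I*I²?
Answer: 611496427411/271 ≈ 2.2564e+9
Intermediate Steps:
U(I) = I³
j(f) = 7*f (j(f) = 6*f + f = 7*f)
n(V) = 8*V*(V + V³) (n(V) = (7*V + V)*(V + V³) = (8*V)*(V + V³) = 8*V*(V + V³))
(-392647 + n(692))/(22466 - 21653) = (-392647 + 8*692²*(1 + 692²))/(22466 - 21653) = (-392647 + 8*478864*(1 + 478864))/813 = (-392647 + 8*478864*478865)*(1/813) = (-392647 + 1834489674880)*(1/813) = 1834489282233*(1/813) = 611496427411/271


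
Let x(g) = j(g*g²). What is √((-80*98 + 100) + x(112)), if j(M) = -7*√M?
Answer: 2*√(-1935 - 784*√7) ≈ 126.64*I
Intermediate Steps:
x(g) = -7*√(g³)
√((-80*98 + 100) + x(112)) = √((-80*98 + 100) - 7*448*√7) = √((-7840 + 100) - 3136*√7) = √(-7740 - 3136*√7)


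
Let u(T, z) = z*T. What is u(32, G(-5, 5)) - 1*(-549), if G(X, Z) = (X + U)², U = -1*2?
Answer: 2117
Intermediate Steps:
U = -2
G(X, Z) = (-2 + X)² (G(X, Z) = (X - 2)² = (-2 + X)²)
u(T, z) = T*z
u(32, G(-5, 5)) - 1*(-549) = 32*(-2 - 5)² - 1*(-549) = 32*(-7)² + 549 = 32*49 + 549 = 1568 + 549 = 2117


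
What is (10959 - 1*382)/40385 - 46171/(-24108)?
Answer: 51697711/23746380 ≈ 2.1771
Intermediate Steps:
(10959 - 1*382)/40385 - 46171/(-24108) = (10959 - 382)*(1/40385) - 46171*(-1/24108) = 10577*(1/40385) + 46171/24108 = 10577/40385 + 46171/24108 = 51697711/23746380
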